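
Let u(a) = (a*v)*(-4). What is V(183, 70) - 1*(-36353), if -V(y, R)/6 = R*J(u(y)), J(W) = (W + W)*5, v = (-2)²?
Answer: 12333953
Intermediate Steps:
v = 4
u(a) = -16*a (u(a) = (a*4)*(-4) = (4*a)*(-4) = -16*a)
J(W) = 10*W (J(W) = (2*W)*5 = 10*W)
V(y, R) = 960*R*y (V(y, R) = -6*R*10*(-16*y) = -6*R*(-160*y) = -(-960)*R*y = 960*R*y)
V(183, 70) - 1*(-36353) = 960*70*183 - 1*(-36353) = 12297600 + 36353 = 12333953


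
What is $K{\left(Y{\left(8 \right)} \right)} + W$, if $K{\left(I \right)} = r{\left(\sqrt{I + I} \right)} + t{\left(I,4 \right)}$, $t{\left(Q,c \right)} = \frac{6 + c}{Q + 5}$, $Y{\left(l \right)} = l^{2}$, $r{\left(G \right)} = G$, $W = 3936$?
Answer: $\frac{271594}{69} + 8 \sqrt{2} \approx 3947.5$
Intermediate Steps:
$t{\left(Q,c \right)} = \frac{6 + c}{5 + Q}$
$K{\left(I \right)} = \frac{10}{5 + I} + \sqrt{2} \sqrt{I}$ ($K{\left(I \right)} = \sqrt{I + I} + \frac{6 + 4}{5 + I} = \sqrt{2 I} + \frac{1}{5 + I} 10 = \sqrt{2} \sqrt{I} + \frac{10}{5 + I} = \frac{10}{5 + I} + \sqrt{2} \sqrt{I}$)
$K{\left(Y{\left(8 \right)} \right)} + W = \frac{10 + \sqrt{2} \sqrt{8^{2}} \left(5 + 8^{2}\right)}{5 + 8^{2}} + 3936 = \frac{10 + \sqrt{2} \sqrt{64} \left(5 + 64\right)}{5 + 64} + 3936 = \frac{10 + \sqrt{2} \cdot 8 \cdot 69}{69} + 3936 = \frac{10 + 552 \sqrt{2}}{69} + 3936 = \left(\frac{10}{69} + 8 \sqrt{2}\right) + 3936 = \frac{271594}{69} + 8 \sqrt{2}$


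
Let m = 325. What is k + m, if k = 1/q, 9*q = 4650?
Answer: 503753/1550 ≈ 325.00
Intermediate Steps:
q = 1550/3 (q = (⅑)*4650 = 1550/3 ≈ 516.67)
k = 3/1550 (k = 1/(1550/3) = 3/1550 ≈ 0.0019355)
k + m = 3/1550 + 325 = 503753/1550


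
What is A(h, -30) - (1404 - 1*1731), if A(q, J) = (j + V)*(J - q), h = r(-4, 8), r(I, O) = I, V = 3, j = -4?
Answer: 353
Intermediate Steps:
h = -4
A(q, J) = q - J (A(q, J) = (-4 + 3)*(J - q) = -(J - q) = q - J)
A(h, -30) - (1404 - 1*1731) = (-4 - 1*(-30)) - (1404 - 1*1731) = (-4 + 30) - (1404 - 1731) = 26 - 1*(-327) = 26 + 327 = 353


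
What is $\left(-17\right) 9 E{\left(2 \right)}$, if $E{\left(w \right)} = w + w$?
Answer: $-612$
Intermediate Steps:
$E{\left(w \right)} = 2 w$
$\left(-17\right) 9 E{\left(2 \right)} = \left(-17\right) 9 \cdot 2 \cdot 2 = \left(-153\right) 4 = -612$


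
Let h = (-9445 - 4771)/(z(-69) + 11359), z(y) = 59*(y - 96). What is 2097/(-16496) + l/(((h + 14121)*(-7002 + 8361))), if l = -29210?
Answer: -4130974104679/32111477947152 ≈ -0.12864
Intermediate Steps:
z(y) = -5664 + 59*y (z(y) = 59*(-96 + y) = -5664 + 59*y)
h = -1777/203 (h = (-9445 - 4771)/((-5664 + 59*(-69)) + 11359) = -14216/((-5664 - 4071) + 11359) = -14216/(-9735 + 11359) = -14216/1624 = -14216*1/1624 = -1777/203 ≈ -8.7537)
2097/(-16496) + l/(((h + 14121)*(-7002 + 8361))) = 2097/(-16496) - 29210*1/((-7002 + 8361)*(-1777/203 + 14121)) = 2097*(-1/16496) - 29210/((2864786/203)*1359) = -2097/16496 - 29210/3893244174/203 = -2097/16496 - 29210*203/3893244174 = -2097/16496 - 2964815/1946622087 = -4130974104679/32111477947152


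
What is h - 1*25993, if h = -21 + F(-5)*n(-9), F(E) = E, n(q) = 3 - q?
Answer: -26074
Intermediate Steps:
h = -81 (h = -21 - 5*(3 - 1*(-9)) = -21 - 5*(3 + 9) = -21 - 5*12 = -21 - 60 = -81)
h - 1*25993 = -81 - 1*25993 = -81 - 25993 = -26074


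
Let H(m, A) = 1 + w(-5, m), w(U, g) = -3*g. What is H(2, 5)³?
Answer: -125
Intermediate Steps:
H(m, A) = 1 - 3*m
H(2, 5)³ = (1 - 3*2)³ = (1 - 6)³ = (-5)³ = -125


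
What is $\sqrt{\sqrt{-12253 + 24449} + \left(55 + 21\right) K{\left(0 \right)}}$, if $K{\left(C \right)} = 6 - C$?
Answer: $\sqrt{456 + 2 \sqrt{3049}} \approx 23.8$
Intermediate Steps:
$\sqrt{\sqrt{-12253 + 24449} + \left(55 + 21\right) K{\left(0 \right)}} = \sqrt{\sqrt{-12253 + 24449} + \left(55 + 21\right) \left(6 - 0\right)} = \sqrt{\sqrt{12196} + 76 \left(6 + 0\right)} = \sqrt{2 \sqrt{3049} + 76 \cdot 6} = \sqrt{2 \sqrt{3049} + 456} = \sqrt{456 + 2 \sqrt{3049}}$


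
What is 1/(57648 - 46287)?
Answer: 1/11361 ≈ 8.8020e-5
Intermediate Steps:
1/(57648 - 46287) = 1/11361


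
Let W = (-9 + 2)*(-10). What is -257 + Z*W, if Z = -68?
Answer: -5017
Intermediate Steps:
W = 70 (W = -7*(-10) = 70)
-257 + Z*W = -257 - 68*70 = -257 - 4760 = -5017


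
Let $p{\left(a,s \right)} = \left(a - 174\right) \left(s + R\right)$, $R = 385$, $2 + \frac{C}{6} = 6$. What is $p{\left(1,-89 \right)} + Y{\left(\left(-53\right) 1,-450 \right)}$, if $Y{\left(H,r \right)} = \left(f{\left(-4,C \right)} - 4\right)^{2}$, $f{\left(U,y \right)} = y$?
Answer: $-50808$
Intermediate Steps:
$C = 24$ ($C = -12 + 6 \cdot 6 = -12 + 36 = 24$)
$p{\left(a,s \right)} = \left(-174 + a\right) \left(385 + s\right)$ ($p{\left(a,s \right)} = \left(a - 174\right) \left(s + 385\right) = \left(-174 + a\right) \left(385 + s\right)$)
$Y{\left(H,r \right)} = 400$ ($Y{\left(H,r \right)} = \left(24 - 4\right)^{2} = 20^{2} = 400$)
$p{\left(1,-89 \right)} + Y{\left(\left(-53\right) 1,-450 \right)} = \left(-66990 - -15486 + 385 \cdot 1 + 1 \left(-89\right)\right) + 400 = \left(-66990 + 15486 + 385 - 89\right) + 400 = -51208 + 400 = -50808$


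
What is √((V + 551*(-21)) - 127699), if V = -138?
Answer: 4*I*√8713 ≈ 373.37*I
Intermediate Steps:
√((V + 551*(-21)) - 127699) = √((-138 + 551*(-21)) - 127699) = √((-138 - 11571) - 127699) = √(-11709 - 127699) = √(-139408) = 4*I*√8713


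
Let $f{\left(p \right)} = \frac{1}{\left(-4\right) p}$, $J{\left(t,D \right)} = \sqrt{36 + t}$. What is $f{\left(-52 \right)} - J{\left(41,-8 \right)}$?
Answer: $\frac{1}{208} - \sqrt{77} \approx -8.7702$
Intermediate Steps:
$f{\left(p \right)} = - \frac{1}{4 p}$
$f{\left(-52 \right)} - J{\left(41,-8 \right)} = - \frac{1}{4 \left(-52\right)} - \sqrt{36 + 41} = \left(- \frac{1}{4}\right) \left(- \frac{1}{52}\right) - \sqrt{77} = \frac{1}{208} - \sqrt{77}$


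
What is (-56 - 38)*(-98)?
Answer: 9212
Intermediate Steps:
(-56 - 38)*(-98) = -94*(-98) = 9212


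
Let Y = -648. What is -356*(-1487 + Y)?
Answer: 760060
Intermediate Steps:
-356*(-1487 + Y) = -356*(-1487 - 648) = -356*(-2135) = 760060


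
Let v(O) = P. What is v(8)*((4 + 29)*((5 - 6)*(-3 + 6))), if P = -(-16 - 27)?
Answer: -4257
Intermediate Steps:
P = 43 (P = -1*(-43) = 43)
v(O) = 43
v(8)*((4 + 29)*((5 - 6)*(-3 + 6))) = 43*((4 + 29)*((5 - 6)*(-3 + 6))) = 43*(33*(-1*3)) = 43*(33*(-3)) = 43*(-99) = -4257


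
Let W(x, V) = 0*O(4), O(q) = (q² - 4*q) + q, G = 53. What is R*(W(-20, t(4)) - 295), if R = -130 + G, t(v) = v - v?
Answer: 22715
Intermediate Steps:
O(q) = q² - 3*q
t(v) = 0
W(x, V) = 0 (W(x, V) = 0*(4*(-3 + 4)) = 0*(4*1) = 0*4 = 0)
R = -77 (R = -130 + 53 = -77)
R*(W(-20, t(4)) - 295) = -77*(0 - 295) = -77*(-295) = 22715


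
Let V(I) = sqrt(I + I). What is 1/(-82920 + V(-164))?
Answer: -10365/859465841 - I*sqrt(82)/3437863364 ≈ -1.206e-5 - 2.634e-9*I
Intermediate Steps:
V(I) = sqrt(2)*sqrt(I) (V(I) = sqrt(2*I) = sqrt(2)*sqrt(I))
1/(-82920 + V(-164)) = 1/(-82920 + sqrt(2)*sqrt(-164)) = 1/(-82920 + sqrt(2)*(2*I*sqrt(41))) = 1/(-82920 + 2*I*sqrt(82))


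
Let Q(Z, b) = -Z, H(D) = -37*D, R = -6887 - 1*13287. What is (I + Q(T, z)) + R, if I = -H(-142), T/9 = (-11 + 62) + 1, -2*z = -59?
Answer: -25896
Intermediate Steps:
z = 59/2 (z = -1/2*(-59) = 59/2 ≈ 29.500)
R = -20174 (R = -6887 - 13287 = -20174)
T = 468 (T = 9*((-11 + 62) + 1) = 9*(51 + 1) = 9*52 = 468)
I = -5254 (I = -(-37)*(-142) = -1*5254 = -5254)
(I + Q(T, z)) + R = (-5254 - 1*468) - 20174 = (-5254 - 468) - 20174 = -5722 - 20174 = -25896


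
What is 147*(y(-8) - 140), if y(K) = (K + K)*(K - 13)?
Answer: 28812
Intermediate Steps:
y(K) = 2*K*(-13 + K) (y(K) = (2*K)*(-13 + K) = 2*K*(-13 + K))
147*(y(-8) - 140) = 147*(2*(-8)*(-13 - 8) - 140) = 147*(2*(-8)*(-21) - 140) = 147*(336 - 140) = 147*196 = 28812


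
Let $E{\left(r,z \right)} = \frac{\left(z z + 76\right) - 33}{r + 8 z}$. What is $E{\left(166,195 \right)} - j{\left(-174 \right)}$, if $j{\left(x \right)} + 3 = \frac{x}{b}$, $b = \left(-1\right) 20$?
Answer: $\frac{141149}{8630} \approx 16.356$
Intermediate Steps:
$b = -20$
$E{\left(r,z \right)} = \frac{43 + z^{2}}{r + 8 z}$ ($E{\left(r,z \right)} = \frac{\left(z^{2} + 76\right) - 33}{r + 8 z} = \frac{\left(76 + z^{2}\right) - 33}{r + 8 z} = \frac{43 + z^{2}}{r + 8 z}$)
$j{\left(x \right)} = -3 - \frac{x}{20}$ ($j{\left(x \right)} = -3 + \frac{x}{-20} = -3 + x \left(- \frac{1}{20}\right) = -3 - \frac{x}{20}$)
$E{\left(166,195 \right)} - j{\left(-174 \right)} = \frac{43 + 195^{2}}{166 + 8 \cdot 195} - \left(-3 - - \frac{87}{10}\right) = \frac{43 + 38025}{166 + 1560} - \left(-3 + \frac{87}{10}\right) = \frac{1}{1726} \cdot 38068 - \frac{57}{10} = \frac{19034}{863} - \frac{57}{10} = \frac{141149}{8630}$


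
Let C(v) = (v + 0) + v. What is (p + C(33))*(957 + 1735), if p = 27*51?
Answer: 3884556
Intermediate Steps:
p = 1377
C(v) = 2*v (C(v) = v + v = 2*v)
(p + C(33))*(957 + 1735) = (1377 + 2*33)*(957 + 1735) = (1377 + 66)*2692 = 1443*2692 = 3884556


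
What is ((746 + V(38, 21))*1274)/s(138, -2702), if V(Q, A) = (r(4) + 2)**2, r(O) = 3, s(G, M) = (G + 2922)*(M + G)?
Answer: -163709/1307640 ≈ -0.12519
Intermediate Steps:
s(G, M) = (2922 + G)*(G + M)
V(Q, A) = 25 (V(Q, A) = (3 + 2)**2 = 5**2 = 25)
((746 + V(38, 21))*1274)/s(138, -2702) = ((746 + 25)*1274)/(138**2 + 2922*138 + 2922*(-2702) + 138*(-2702)) = (771*1274)/(19044 + 403236 - 7895244 - 372876) = 982254/(-7845840) = 982254*(-1/7845840) = -163709/1307640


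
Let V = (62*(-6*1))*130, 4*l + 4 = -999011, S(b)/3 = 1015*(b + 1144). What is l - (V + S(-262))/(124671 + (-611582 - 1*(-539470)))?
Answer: -52517778705/210236 ≈ -2.4980e+5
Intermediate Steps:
S(b) = 3483480 + 3045*b (S(b) = 3*(1015*(b + 1144)) = 3*(1015*(1144 + b)) = 3*(1161160 + 1015*b) = 3483480 + 3045*b)
l = -999015/4 (l = -1 + (1/4)*(-999011) = -1 - 999011/4 = -999015/4 ≈ -2.4975e+5)
V = -48360 (V = (62*(-6))*130 = -372*130 = -48360)
l - (V + S(-262))/(124671 + (-611582 - 1*(-539470))) = -999015/4 - (-48360 + (3483480 + 3045*(-262)))/(124671 + (-611582 - 1*(-539470))) = -999015/4 - (-48360 + (3483480 - 797790))/(124671 + (-611582 + 539470)) = -999015/4 - (-48360 + 2685690)/(124671 - 72112) = -999015/4 - 2637330/52559 = -52517778705/210236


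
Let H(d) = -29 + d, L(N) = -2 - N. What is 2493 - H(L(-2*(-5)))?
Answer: 2534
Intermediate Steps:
2493 - H(L(-2*(-5))) = 2493 - (-29 + (-2 - (-2)*(-5))) = 2493 - (-29 + (-2 - 1*10)) = 2493 - (-29 + (-2 - 10)) = 2493 - (-29 - 12) = 2493 - 1*(-41) = 2493 + 41 = 2534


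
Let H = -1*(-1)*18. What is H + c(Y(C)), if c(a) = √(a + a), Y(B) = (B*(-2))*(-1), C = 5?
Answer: 18 + 2*√5 ≈ 22.472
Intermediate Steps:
H = 18 (H = 1*18 = 18)
Y(B) = 2*B (Y(B) = -2*B*(-1) = 2*B)
c(a) = √2*√a (c(a) = √(2*a) = √2*√a)
H + c(Y(C)) = 18 + √2*√(2*5) = 18 + √2*√10 = 18 + 2*√5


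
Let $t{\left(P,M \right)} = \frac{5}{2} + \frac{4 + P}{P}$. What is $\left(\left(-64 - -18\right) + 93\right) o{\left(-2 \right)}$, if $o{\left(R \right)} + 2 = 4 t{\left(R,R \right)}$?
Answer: $188$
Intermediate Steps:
$t{\left(P,M \right)} = \frac{5}{2} + \frac{4 + P}{P}$ ($t{\left(P,M \right)} = 5 \cdot \frac{1}{2} + \frac{4 + P}{P} = \frac{5}{2} + \frac{4 + P}{P}$)
$o{\left(R \right)} = 12 + \frac{16}{R}$ ($o{\left(R \right)} = -2 + 4 \left(\frac{7}{2} + \frac{4}{R}\right) = -2 + \left(14 + \frac{16}{R}\right) = 12 + \frac{16}{R}$)
$\left(\left(-64 - -18\right) + 93\right) o{\left(-2 \right)} = \left(\left(-64 - -18\right) + 93\right) \left(12 + \frac{16}{-2}\right) = \left(\left(-64 + 18\right) + 93\right) \left(12 + 16 \left(- \frac{1}{2}\right)\right) = \left(-46 + 93\right) \left(12 - 8\right) = 47 \cdot 4 = 188$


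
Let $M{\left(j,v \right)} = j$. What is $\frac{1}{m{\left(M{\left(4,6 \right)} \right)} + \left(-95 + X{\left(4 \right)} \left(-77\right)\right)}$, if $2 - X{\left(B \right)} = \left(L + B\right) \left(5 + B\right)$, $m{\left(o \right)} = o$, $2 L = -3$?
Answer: $\frac{2}{2975} \approx 0.00067227$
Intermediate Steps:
$L = - \frac{3}{2}$ ($L = \frac{1}{2} \left(-3\right) = - \frac{3}{2} \approx -1.5$)
$X{\left(B \right)} = 2 - \left(5 + B\right) \left(- \frac{3}{2} + B\right)$ ($X{\left(B \right)} = 2 - \left(- \frac{3}{2} + B\right) \left(5 + B\right) = 2 - \left(5 + B\right) \left(- \frac{3}{2} + B\right)$)
$\frac{1}{m{\left(M{\left(4,6 \right)} \right)} + \left(-95 + X{\left(4 \right)} \left(-77\right)\right)} = \frac{1}{4 - \left(95 - \left(\frac{19}{2} - 4^{2} - 14\right) \left(-77\right)\right)} = \frac{1}{4 - \left(95 - \left(\frac{19}{2} - 16 - 14\right) \left(-77\right)\right)} = \frac{1}{4 - - \frac{2967}{2}} = \frac{1}{4 + \left(-95 + \frac{3157}{2}\right)} = \frac{1}{4 + \frac{2967}{2}} = \frac{1}{\frac{2975}{2}} = \frac{2}{2975}$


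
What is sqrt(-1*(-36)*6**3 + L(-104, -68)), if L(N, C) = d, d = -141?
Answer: sqrt(7635) ≈ 87.379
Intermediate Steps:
L(N, C) = -141
sqrt(-1*(-36)*6**3 + L(-104, -68)) = sqrt(-1*(-36)*6**3 - 141) = sqrt(36*216 - 141) = sqrt(7776 - 141) = sqrt(7635)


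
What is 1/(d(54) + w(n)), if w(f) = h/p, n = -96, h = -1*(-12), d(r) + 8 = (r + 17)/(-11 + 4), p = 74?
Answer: -259/4657 ≈ -0.055615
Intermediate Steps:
d(r) = -73/7 - r/7 (d(r) = -8 + (r + 17)/(-11 + 4) = -8 + (17 + r)/(-7) = -8 + (17 + r)*(-1/7) = -8 + (-17/7 - r/7) = -73/7 - r/7)
h = 12
w(f) = 6/37 (w(f) = 12/74 = 12*(1/74) = 6/37)
1/(d(54) + w(n)) = 1/((-73/7 - 1/7*54) + 6/37) = 1/((-73/7 - 54/7) + 6/37) = 1/(-127/7 + 6/37) = 1/(-4657/259) = -259/4657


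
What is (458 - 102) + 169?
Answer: 525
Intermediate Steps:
(458 - 102) + 169 = 356 + 169 = 525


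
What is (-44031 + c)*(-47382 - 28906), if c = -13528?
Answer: 4391060992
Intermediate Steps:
(-44031 + c)*(-47382 - 28906) = (-44031 - 13528)*(-47382 - 28906) = -57559*(-76288) = 4391060992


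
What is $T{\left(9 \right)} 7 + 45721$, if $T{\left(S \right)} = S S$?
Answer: $46288$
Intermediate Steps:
$T{\left(S \right)} = S^{2}$
$T{\left(9 \right)} 7 + 45721 = 9^{2} \cdot 7 + 45721 = 81 \cdot 7 + 45721 = 567 + 45721 = 46288$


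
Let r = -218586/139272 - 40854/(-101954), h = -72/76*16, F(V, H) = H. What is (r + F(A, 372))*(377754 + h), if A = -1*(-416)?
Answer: 1574629471755443235/11241142178 ≈ 1.4008e+8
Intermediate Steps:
A = 416
h = -288/19 (h = -72*1/76*16 = -18/19*16 = -288/19 ≈ -15.158)
r = -1382991563/1183278124 (r = -218586*1/139272 - 40854*(-1/101954) = -36431/23212 + 20427/50977 = -1382991563/1183278124 ≈ -1.1688)
(r + F(A, 372))*(377754 + h) = (-1382991563/1183278124 + 372)*(377754 - 288/19) = (438796470565/1183278124)*(7177038/19) = 1574629471755443235/11241142178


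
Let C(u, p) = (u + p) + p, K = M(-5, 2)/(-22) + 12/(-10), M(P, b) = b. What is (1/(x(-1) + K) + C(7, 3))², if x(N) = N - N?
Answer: 753424/5041 ≈ 149.46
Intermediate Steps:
x(N) = 0
K = -71/55 (K = 2/(-22) + 12/(-10) = 2*(-1/22) + 12*(-⅒) = -1/11 - 6/5 = -71/55 ≈ -1.2909)
C(u, p) = u + 2*p (C(u, p) = (p + u) + p = u + 2*p)
(1/(x(-1) + K) + C(7, 3))² = (1/(0 - 71/55) + (7 + 2*3))² = (1/(-71/55) + (7 + 6))² = (-55/71 + 13)² = (868/71)² = 753424/5041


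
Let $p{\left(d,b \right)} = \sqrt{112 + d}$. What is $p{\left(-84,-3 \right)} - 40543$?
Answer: $-40543 + 2 \sqrt{7} \approx -40538.0$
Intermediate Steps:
$p{\left(-84,-3 \right)} - 40543 = \sqrt{112 - 84} - 40543 = \sqrt{28} - 40543 = 2 \sqrt{7} - 40543 = -40543 + 2 \sqrt{7}$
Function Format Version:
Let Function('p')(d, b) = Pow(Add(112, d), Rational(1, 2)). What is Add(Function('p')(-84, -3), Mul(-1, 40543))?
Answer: Add(-40543, Mul(2, Pow(7, Rational(1, 2)))) ≈ -40538.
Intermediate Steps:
Add(Function('p')(-84, -3), Mul(-1, 40543)) = Add(Pow(Add(112, -84), Rational(1, 2)), Mul(-1, 40543)) = Add(Pow(28, Rational(1, 2)), -40543) = Add(Mul(2, Pow(7, Rational(1, 2))), -40543) = Add(-40543, Mul(2, Pow(7, Rational(1, 2))))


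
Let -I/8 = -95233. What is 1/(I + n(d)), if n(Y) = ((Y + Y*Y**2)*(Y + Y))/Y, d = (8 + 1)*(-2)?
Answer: 1/750164 ≈ 1.3330e-6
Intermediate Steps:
I = 761864 (I = -8*(-95233) = 761864)
d = -18 (d = 9*(-2) = -18)
n(Y) = 2*Y + 2*Y**3 (n(Y) = ((Y + Y**3)*(2*Y))/Y = (2*Y*(Y + Y**3))/Y = 2*Y + 2*Y**3)
1/(I + n(d)) = 1/(761864 + 2*(-18)*(1 + (-18)**2)) = 1/(761864 + 2*(-18)*(1 + 324)) = 1/(761864 + 2*(-18)*325) = 1/(761864 - 11700) = 1/750164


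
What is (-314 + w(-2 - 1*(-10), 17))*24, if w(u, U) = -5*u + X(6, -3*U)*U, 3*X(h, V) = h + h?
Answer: -6864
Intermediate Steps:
X(h, V) = 2*h/3 (X(h, V) = (h + h)/3 = (2*h)/3 = 2*h/3)
w(u, U) = -5*u + 4*U (w(u, U) = -5*u + ((2/3)*6)*U = -5*u + 4*U)
(-314 + w(-2 - 1*(-10), 17))*24 = (-314 + (-5*(-2 - 1*(-10)) + 4*17))*24 = (-314 + (-5*(-2 + 10) + 68))*24 = (-314 + (-5*8 + 68))*24 = (-314 + (-40 + 68))*24 = (-314 + 28)*24 = -286*24 = -6864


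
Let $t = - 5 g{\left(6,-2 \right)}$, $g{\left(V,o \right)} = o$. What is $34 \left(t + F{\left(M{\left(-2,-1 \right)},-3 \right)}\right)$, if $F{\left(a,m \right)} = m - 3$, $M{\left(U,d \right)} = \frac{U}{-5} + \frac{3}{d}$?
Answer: $136$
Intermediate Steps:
$M{\left(U,d \right)} = \frac{3}{d} - \frac{U}{5}$ ($M{\left(U,d \right)} = U \left(- \frac{1}{5}\right) + \frac{3}{d} = - \frac{U}{5} + \frac{3}{d} = \frac{3}{d} - \frac{U}{5}$)
$F{\left(a,m \right)} = -3 + m$
$t = 10$ ($t = \left(-5\right) \left(-2\right) = 10$)
$34 \left(t + F{\left(M{\left(-2,-1 \right)},-3 \right)}\right) = 34 \left(10 - 6\right) = 34 \cdot 4 = 136$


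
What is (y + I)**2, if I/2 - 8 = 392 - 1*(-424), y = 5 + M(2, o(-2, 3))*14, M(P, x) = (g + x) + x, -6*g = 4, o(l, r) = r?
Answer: 26863489/9 ≈ 2.9848e+6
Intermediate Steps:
g = -2/3 (g = -1/6*4 = -2/3 ≈ -0.66667)
M(P, x) = -2/3 + 2*x (M(P, x) = (-2/3 + x) + x = -2/3 + 2*x)
y = 239/3 (y = 5 + (-2/3 + 2*3)*14 = 5 + (-2/3 + 6)*14 = 5 + (16/3)*14 = 5 + 224/3 = 239/3 ≈ 79.667)
I = 1648 (I = 16 + 2*(392 - 1*(-424)) = 16 + 2*(392 + 424) = 16 + 2*816 = 16 + 1632 = 1648)
(y + I)**2 = (239/3 + 1648)**2 = (5183/3)**2 = 26863489/9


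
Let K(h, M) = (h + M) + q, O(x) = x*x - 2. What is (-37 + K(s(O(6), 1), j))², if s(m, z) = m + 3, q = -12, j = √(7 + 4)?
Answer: (12 - √11)² ≈ 75.401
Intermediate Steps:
j = √11 ≈ 3.3166
O(x) = -2 + x² (O(x) = x² - 2 = -2 + x²)
s(m, z) = 3 + m
K(h, M) = -12 + M + h (K(h, M) = (h + M) - 12 = (M + h) - 12 = -12 + M + h)
(-37 + K(s(O(6), 1), j))² = (-37 + (-12 + √11 + (3 + (-2 + 6²))))² = (-37 + (-12 + √11 + (3 + (-2 + 36))))² = (-37 + (-12 + √11 + (3 + 34)))² = (-37 + (-12 + √11 + 37))² = (-37 + (25 + √11))² = (-12 + √11)²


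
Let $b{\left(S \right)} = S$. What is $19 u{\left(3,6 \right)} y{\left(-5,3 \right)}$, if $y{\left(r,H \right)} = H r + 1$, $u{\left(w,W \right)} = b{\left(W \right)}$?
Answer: $-1596$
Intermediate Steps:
$u{\left(w,W \right)} = W$
$y{\left(r,H \right)} = 1 + H r$
$19 u{\left(3,6 \right)} y{\left(-5,3 \right)} = 19 \cdot 6 \left(1 + 3 \left(-5\right)\right) = 114 \left(1 - 15\right) = 114 \left(-14\right) = -1596$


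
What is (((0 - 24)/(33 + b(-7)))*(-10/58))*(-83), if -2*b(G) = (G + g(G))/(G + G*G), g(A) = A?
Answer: -59760/5771 ≈ -10.355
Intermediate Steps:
b(G) = -G/(G + G²) (b(G) = -(G + G)/(2*(G + G*G)) = -2*G/(2*(G + G²)) = -G/(G + G²))
(((0 - 24)/(33 + b(-7)))*(-10/58))*(-83) = (((0 - 24)/(33 - 1/(1 - 7)))*(-10/58))*(-83) = ((-24/(33 - 1/(-6)))*(-10*1/58))*(-83) = (-24/(33 - 1*(-⅙))*(-5/29))*(-83) = (-24/(33 + ⅙)*(-5/29))*(-83) = (-24/199/6*(-5/29))*(-83) = (-24*6/199*(-5/29))*(-83) = -144/199*(-5/29)*(-83) = (720/5771)*(-83) = -59760/5771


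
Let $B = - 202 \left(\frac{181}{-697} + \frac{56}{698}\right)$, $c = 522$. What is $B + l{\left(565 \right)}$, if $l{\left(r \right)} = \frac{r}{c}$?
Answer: $\frac{4740384877}{126978066} \approx 37.332$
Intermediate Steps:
$l{\left(r \right)} = \frac{r}{522}$
$B = \frac{8817906}{243253}$ ($B = - 202 \left(181 \left(- \frac{1}{697}\right) + 56 \cdot \frac{1}{698}\right) = - 202 \left(- \frac{181}{697} + \frac{28}{349}\right) = \left(-202\right) \left(- \frac{43653}{243253}\right) = \frac{8817906}{243253} \approx 36.25$)
$B + l{\left(565 \right)} = \frac{8817906}{243253} + \frac{1}{522} \cdot 565 = \frac{8817906}{243253} + \frac{565}{522} = \frac{4740384877}{126978066}$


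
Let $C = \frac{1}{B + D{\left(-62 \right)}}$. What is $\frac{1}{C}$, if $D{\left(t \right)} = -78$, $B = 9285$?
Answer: $9207$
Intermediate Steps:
$C = \frac{1}{9207}$ ($C = \frac{1}{9285 - 78} = \frac{1}{9207} \approx 0.00010861$)
$\frac{1}{C} = \frac{1}{\frac{1}{9207}} = 9207$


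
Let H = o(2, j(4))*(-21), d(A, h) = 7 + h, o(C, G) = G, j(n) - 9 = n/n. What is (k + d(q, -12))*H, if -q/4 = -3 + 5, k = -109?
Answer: 23940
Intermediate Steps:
j(n) = 10 (j(n) = 9 + n/n = 9 + 1 = 10)
q = -8 (q = -4*(-3 + 5) = -4*2 = -8)
H = -210 (H = 10*(-21) = -210)
(k + d(q, -12))*H = (-109 + (7 - 12))*(-210) = (-109 - 5)*(-210) = -114*(-210) = 23940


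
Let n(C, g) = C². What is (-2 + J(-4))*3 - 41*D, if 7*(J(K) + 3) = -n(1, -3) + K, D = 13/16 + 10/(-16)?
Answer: -2781/112 ≈ -24.830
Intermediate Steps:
D = 3/16 (D = 13*(1/16) + 10*(-1/16) = 13/16 - 5/8 = 3/16 ≈ 0.18750)
J(K) = -22/7 + K/7 (J(K) = -3 + (-1*1² + K)/7 = -3 + (-1*1 + K)/7 = -3 + (-1 + K)/7 = -3 + (-⅐ + K/7) = -22/7 + K/7)
(-2 + J(-4))*3 - 41*D = (-2 + (-22/7 + (⅐)*(-4)))*3 - 41*3/16 = (-2 + (-22/7 - 4/7))*3 - 123/16 = (-2 - 26/7)*3 - 123/16 = -40/7*3 - 123/16 = -120/7 - 123/16 = -2781/112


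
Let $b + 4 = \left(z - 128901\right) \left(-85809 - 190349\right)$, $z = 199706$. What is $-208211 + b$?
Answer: $-19553575405$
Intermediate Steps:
$b = -19553367194$ ($b = -4 + \left(199706 - 128901\right) \left(-85809 - 190349\right) = -4 + 70805 \left(-276158\right) = -4 - 19553367190 = -19553367194$)
$-208211 + b = -208211 - 19553367194 = -19553575405$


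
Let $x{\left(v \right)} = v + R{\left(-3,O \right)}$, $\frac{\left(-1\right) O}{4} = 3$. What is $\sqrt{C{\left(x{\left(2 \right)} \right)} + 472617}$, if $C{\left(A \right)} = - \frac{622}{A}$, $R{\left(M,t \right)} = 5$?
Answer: $\frac{\sqrt{23153879}}{7} \approx 687.41$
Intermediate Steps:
$O = -12$ ($O = \left(-4\right) 3 = -12$)
$x{\left(v \right)} = 5 + v$ ($x{\left(v \right)} = v + 5 = 5 + v$)
$\sqrt{C{\left(x{\left(2 \right)} \right)} + 472617} = \sqrt{- \frac{622}{5 + 2} + 472617} = \sqrt{- \frac{622}{7} + 472617} = \sqrt{\frac{3307697}{7}} = \frac{\sqrt{23153879}}{7}$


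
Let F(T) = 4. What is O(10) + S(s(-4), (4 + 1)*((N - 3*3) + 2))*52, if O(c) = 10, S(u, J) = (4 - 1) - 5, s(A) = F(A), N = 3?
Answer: -94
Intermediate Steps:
s(A) = 4
S(u, J) = -2 (S(u, J) = 3 - 5 = -2)
O(10) + S(s(-4), (4 + 1)*((N - 3*3) + 2))*52 = 10 - 2*52 = 10 - 104 = -94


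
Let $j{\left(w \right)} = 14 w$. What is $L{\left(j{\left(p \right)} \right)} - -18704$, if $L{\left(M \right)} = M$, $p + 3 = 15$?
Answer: $18872$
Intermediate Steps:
$p = 12$ ($p = -3 + 15 = 12$)
$L{\left(j{\left(p \right)} \right)} - -18704 = 14 \cdot 12 - -18704 = 168 + 18704 = 18872$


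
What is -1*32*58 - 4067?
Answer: -5923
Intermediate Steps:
-1*32*58 - 4067 = -32*58 - 4067 = -1856 - 4067 = -5923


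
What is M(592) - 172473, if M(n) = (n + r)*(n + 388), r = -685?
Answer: -263613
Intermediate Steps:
M(n) = (-685 + n)*(388 + n) (M(n) = (n - 685)*(n + 388) = (-685 + n)*(388 + n))
M(592) - 172473 = (-265780 + 592² - 297*592) - 172473 = (-265780 + 350464 - 175824) - 172473 = -91140 - 172473 = -263613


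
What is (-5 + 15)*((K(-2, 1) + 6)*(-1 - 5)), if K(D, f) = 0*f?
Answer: -360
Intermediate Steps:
K(D, f) = 0
(-5 + 15)*((K(-2, 1) + 6)*(-1 - 5)) = (-5 + 15)*((0 + 6)*(-1 - 5)) = 10*(6*(-6)) = 10*(-36) = -360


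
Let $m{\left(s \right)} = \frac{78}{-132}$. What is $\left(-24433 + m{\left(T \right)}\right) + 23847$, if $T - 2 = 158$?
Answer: $- \frac{12905}{22} \approx -586.59$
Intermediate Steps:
$T = 160$ ($T = 2 + 158 = 160$)
$m{\left(s \right)} = - \frac{13}{22}$ ($m{\left(s \right)} = 78 \left(- \frac{1}{132}\right) = - \frac{13}{22}$)
$\left(-24433 + m{\left(T \right)}\right) + 23847 = \left(-24433 - \frac{13}{22}\right) + 23847 = - \frac{537539}{22} + 23847 = - \frac{12905}{22}$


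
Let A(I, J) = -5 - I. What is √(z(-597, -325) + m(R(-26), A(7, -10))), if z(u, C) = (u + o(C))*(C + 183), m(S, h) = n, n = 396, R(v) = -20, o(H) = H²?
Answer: 2*I*√3728395 ≈ 3861.8*I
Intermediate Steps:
m(S, h) = 396
z(u, C) = (183 + C)*(u + C²) (z(u, C) = (u + C²)*(C + 183) = (u + C²)*(183 + C) = (183 + C)*(u + C²))
√(z(-597, -325) + m(R(-26), A(7, -10))) = √(((-325)³ + 183*(-597) + 183*(-325)² - 325*(-597)) + 396) = √((-34328125 - 109251 + 183*105625 + 194025) + 396) = √((-34328125 - 109251 + 19329375 + 194025) + 396) = √(-14913976 + 396) = √(-14913580) = 2*I*√3728395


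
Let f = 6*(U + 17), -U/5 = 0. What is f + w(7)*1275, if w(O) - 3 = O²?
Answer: 66402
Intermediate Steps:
U = 0 (U = -5*0 = 0)
w(O) = 3 + O²
f = 102 (f = 6*(0 + 17) = 6*17 = 102)
f + w(7)*1275 = 102 + (3 + 7²)*1275 = 102 + (3 + 49)*1275 = 102 + 52*1275 = 102 + 66300 = 66402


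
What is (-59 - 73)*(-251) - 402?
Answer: 32730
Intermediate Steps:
(-59 - 73)*(-251) - 402 = -132*(-251) - 402 = 33132 - 402 = 32730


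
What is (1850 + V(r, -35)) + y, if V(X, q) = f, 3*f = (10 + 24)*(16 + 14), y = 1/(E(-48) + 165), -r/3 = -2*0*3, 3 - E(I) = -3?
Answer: 374491/171 ≈ 2190.0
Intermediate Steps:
E(I) = 6 (E(I) = 3 - 1*(-3) = 3 + 3 = 6)
r = 0 (r = -3*(-2*0)*3 = -0*3 = -3*0 = 0)
y = 1/171 (y = 1/(6 + 165) = 1/171 ≈ 0.0058480)
f = 340 (f = ((10 + 24)*(16 + 14))/3 = (34*30)/3 = (⅓)*1020 = 340)
V(X, q) = 340
(1850 + V(r, -35)) + y = (1850 + 340) + 1/171 = 2190 + 1/171 = 374491/171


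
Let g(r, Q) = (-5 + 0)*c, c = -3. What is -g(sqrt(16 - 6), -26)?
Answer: -15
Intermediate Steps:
g(r, Q) = 15 (g(r, Q) = (-5 + 0)*(-3) = -5*(-3) = 15)
-g(sqrt(16 - 6), -26) = -1*15 = -15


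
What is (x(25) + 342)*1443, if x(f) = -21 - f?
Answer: 427128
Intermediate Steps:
(x(25) + 342)*1443 = ((-21 - 1*25) + 342)*1443 = ((-21 - 25) + 342)*1443 = (-46 + 342)*1443 = 296*1443 = 427128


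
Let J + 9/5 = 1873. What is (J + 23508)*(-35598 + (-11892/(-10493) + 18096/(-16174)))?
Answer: -54759872765916384/60612065 ≈ -9.0345e+8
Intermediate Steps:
J = 9356/5 (J = -9/5 + 1873 = 9356/5 ≈ 1871.2)
(J + 23508)*(-35598 + (-11892/(-10493) + 18096/(-16174))) = (9356/5 + 23508)*(-35598 + (-11892/(-10493) + 18096/(-16174))) = 126896*(-35598 + (-11892*(-1/10493) + 18096*(-1/16174)))/5 = 126896*(-35598 + (11892/10493 - 9048/8087))/5 = 126896*(-35598 + 1229940/84856891)/5 = (126896/5)*(-3020734375878/84856891) = -54759872765916384/60612065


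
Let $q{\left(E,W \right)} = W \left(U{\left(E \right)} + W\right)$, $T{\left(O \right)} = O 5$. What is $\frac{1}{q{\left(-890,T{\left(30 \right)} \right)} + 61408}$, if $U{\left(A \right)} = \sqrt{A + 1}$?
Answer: $\frac{20977}{1765138741} - \frac{75 i \sqrt{889}}{3530277482} \approx 1.1884 \cdot 10^{-5} - 6.3344 \cdot 10^{-7} i$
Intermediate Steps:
$U{\left(A \right)} = \sqrt{1 + A}$
$T{\left(O \right)} = 5 O$
$q{\left(E,W \right)} = W \left(W + \sqrt{1 + E}\right)$ ($q{\left(E,W \right)} = W \left(\sqrt{1 + E} + W\right) = W \left(W + \sqrt{1 + E}\right)$)
$\frac{1}{q{\left(-890,T{\left(30 \right)} \right)} + 61408} = \frac{1}{5 \cdot 30 \left(5 \cdot 30 + \sqrt{1 - 890}\right) + 61408} = \frac{1}{150 \left(150 + \sqrt{-889}\right) + 61408} = \frac{1}{150 \left(150 + i \sqrt{889}\right) + 61408} = \frac{1}{\left(22500 + 150 i \sqrt{889}\right) + 61408} = \frac{1}{83908 + 150 i \sqrt{889}}$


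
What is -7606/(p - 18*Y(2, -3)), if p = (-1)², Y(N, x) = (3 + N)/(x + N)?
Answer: -7606/91 ≈ -83.582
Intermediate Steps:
Y(N, x) = (3 + N)/(N + x)
p = 1
-7606/(p - 18*Y(2, -3)) = -7606/(1 - 18*(3 + 2)/(2 - 3)) = -7606/(1 - 18*5/(-1)) = -7606/(1 - (-18)*5) = -7606/(1 - 18*(-5)) = -7606/(1 + 90) = -7606/91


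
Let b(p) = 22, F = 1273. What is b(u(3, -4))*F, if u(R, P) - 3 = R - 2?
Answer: 28006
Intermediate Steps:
u(R, P) = 1 + R (u(R, P) = 3 + (R - 2) = 3 + (-2 + R) = 1 + R)
b(u(3, -4))*F = 22*1273 = 28006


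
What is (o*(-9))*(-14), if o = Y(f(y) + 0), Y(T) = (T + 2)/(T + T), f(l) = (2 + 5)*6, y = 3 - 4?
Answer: 66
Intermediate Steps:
y = -1
f(l) = 42 (f(l) = 7*6 = 42)
Y(T) = (2 + T)/(2*T) (Y(T) = (2 + T)/((2*T)) = (2 + T)*(1/(2*T)) = (2 + T)/(2*T))
o = 11/21 (o = (2 + (42 + 0))/(2*(42 + 0)) = (½)*(2 + 42)/42 = (½)*(1/42)*44 = 11/21 ≈ 0.52381)
(o*(-9))*(-14) = ((11/21)*(-9))*(-14) = -33/7*(-14) = 66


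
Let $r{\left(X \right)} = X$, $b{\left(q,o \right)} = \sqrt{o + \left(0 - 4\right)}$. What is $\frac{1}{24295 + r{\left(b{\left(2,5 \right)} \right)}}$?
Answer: $\frac{1}{24296} \approx 4.1159 \cdot 10^{-5}$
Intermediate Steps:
$b{\left(q,o \right)} = \sqrt{-4 + o}$ ($b{\left(q,o \right)} = \sqrt{o + \left(0 - 4\right)} = \sqrt{o - 4} = \sqrt{-4 + o}$)
$\frac{1}{24295 + r{\left(b{\left(2,5 \right)} \right)}} = \frac{1}{24295 + \sqrt{-4 + 5}} = \frac{1}{24295 + \sqrt{1}} = \frac{1}{24295 + 1} = \frac{1}{24296}$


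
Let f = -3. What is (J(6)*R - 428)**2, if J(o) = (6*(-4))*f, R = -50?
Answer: 16224784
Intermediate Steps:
J(o) = 72 (J(o) = (6*(-4))*(-3) = -24*(-3) = 72)
(J(6)*R - 428)**2 = (72*(-50) - 428)**2 = (-3600 - 428)**2 = (-4028)**2 = 16224784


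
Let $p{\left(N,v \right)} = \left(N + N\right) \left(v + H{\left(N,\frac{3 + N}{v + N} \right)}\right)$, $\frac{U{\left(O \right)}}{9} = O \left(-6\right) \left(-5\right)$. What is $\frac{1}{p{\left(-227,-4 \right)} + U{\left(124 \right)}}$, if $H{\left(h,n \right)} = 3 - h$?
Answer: $- \frac{1}{69124} \approx -1.4467 \cdot 10^{-5}$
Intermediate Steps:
$U{\left(O \right)} = 270 O$ ($U{\left(O \right)} = 9 O \left(-6\right) \left(-5\right) = 9 - 6 O \left(-5\right) = 9 \cdot 30 O = 270 O$)
$p{\left(N,v \right)} = 2 N \left(3 + v - N\right)$ ($p{\left(N,v \right)} = \left(N + N\right) \left(v - \left(-3 + N\right)\right) = 2 N \left(3 + v - N\right)$)
$\frac{1}{p{\left(-227,-4 \right)} + U{\left(124 \right)}} = \frac{1}{2 \left(-227\right) \left(3 - 4 - -227\right) + 270 \cdot 124} = \frac{1}{2 \left(-227\right) \left(3 - 4 + 227\right) + 33480} = \frac{1}{2 \left(-227\right) 226 + 33480} = \frac{1}{-102604 + 33480} = \frac{1}{-69124} = - \frac{1}{69124}$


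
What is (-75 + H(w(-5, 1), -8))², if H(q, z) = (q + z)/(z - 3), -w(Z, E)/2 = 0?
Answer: 667489/121 ≈ 5516.4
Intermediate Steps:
w(Z, E) = 0 (w(Z, E) = -2*0 = 0)
H(q, z) = (q + z)/(-3 + z)
(-75 + H(w(-5, 1), -8))² = (-75 + (0 - 8)/(-3 - 8))² = (-75 - 8/(-11))² = (-75 - 1/11*(-8))² = (-75 + 8/11)² = (-817/11)² = 667489/121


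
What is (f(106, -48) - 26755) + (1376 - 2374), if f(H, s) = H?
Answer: -27647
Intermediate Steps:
(f(106, -48) - 26755) + (1376 - 2374) = (106 - 26755) + (1376 - 2374) = -26649 - 998 = -27647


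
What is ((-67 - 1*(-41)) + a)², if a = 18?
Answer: 64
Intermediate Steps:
((-67 - 1*(-41)) + a)² = ((-67 - 1*(-41)) + 18)² = ((-67 + 41) + 18)² = (-26 + 18)² = (-8)² = 64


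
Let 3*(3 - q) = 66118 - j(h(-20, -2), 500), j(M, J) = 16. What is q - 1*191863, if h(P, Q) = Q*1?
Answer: -213894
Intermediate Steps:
h(P, Q) = Q
q = -22031 (q = 3 - (66118 - 1*16)/3 = 3 - (66118 - 16)/3 = 3 - ⅓*66102 = 3 - 22034 = -22031)
q - 1*191863 = -22031 - 1*191863 = -22031 - 191863 = -213894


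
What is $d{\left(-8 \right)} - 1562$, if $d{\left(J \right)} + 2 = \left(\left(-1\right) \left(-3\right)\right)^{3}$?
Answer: $-1537$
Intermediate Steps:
$d{\left(J \right)} = 25$ ($d{\left(J \right)} = -2 + \left(\left(-1\right) \left(-3\right)\right)^{3} = -2 + 3^{3} = -2 + 27 = 25$)
$d{\left(-8 \right)} - 1562 = 25 - 1562 = -1537$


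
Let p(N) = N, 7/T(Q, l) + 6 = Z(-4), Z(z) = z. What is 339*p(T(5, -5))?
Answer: -2373/10 ≈ -237.30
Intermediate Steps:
T(Q, l) = -7/10 (T(Q, l) = 7/(-6 - 4) = 7/(-10) = 7*(-⅒) = -7/10)
339*p(T(5, -5)) = 339*(-7/10) = -2373/10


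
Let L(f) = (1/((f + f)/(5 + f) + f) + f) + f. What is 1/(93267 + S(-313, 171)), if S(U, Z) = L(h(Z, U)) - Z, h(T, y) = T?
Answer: 15219/1422033010 ≈ 1.0702e-5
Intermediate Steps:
L(f) = 1/(f + 2*f/(5 + f)) + 2*f (L(f) = (1/((2*f)/(5 + f) + f) + f) + f = (1/(2*f/(5 + f) + f) + f) + f = (1/(f + 2*f/(5 + f)) + f) + f = (f + 1/(f + 2*f/(5 + f))) + f = 1/(f + 2*f/(5 + f)) + 2*f)
S(U, Z) = -Z + (5 + Z + 2*Z³ + 14*Z²)/(Z*(7 + Z)) (S(U, Z) = (5 + Z + 2*Z³ + 14*Z²)/(Z*(7 + Z)) - Z = -Z + (5 + Z + 2*Z³ + 14*Z²)/(Z*(7 + Z)))
1/(93267 + S(-313, 171)) = 1/(93267 + (5 + 171 + 171³ + 7*171²)/(171*(7 + 171))) = 1/(93267 + (1/171)*(5 + 171 + 5000211 + 7*29241)/178) = 1/(93267 + (1/171)*(1/178)*(5 + 171 + 5000211 + 204687)) = 1/(93267 + (1/171)*(1/178)*5205074) = 1/(93267 + 2602537/15219) = 1/(1422033010/15219) = 15219/1422033010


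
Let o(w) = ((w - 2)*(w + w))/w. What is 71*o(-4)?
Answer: -852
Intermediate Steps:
o(w) = -4 + 2*w (o(w) = ((-2 + w)*(2*w))/w = (2*w*(-2 + w))/w = -4 + 2*w)
71*o(-4) = 71*(-4 + 2*(-4)) = 71*(-4 - 8) = 71*(-12) = -852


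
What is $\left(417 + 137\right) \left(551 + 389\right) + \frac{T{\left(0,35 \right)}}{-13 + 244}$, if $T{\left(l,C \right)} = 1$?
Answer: $\frac{120295561}{231} \approx 5.2076 \cdot 10^{5}$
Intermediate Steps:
$\left(417 + 137\right) \left(551 + 389\right) + \frac{T{\left(0,35 \right)}}{-13 + 244} = \left(417 + 137\right) \left(551 + 389\right) + \frac{1}{-13 + 244} \cdot 1 = 554 \cdot 940 + \frac{1}{231} \cdot 1 = 520760 + \frac{1}{231} \cdot 1 = 520760 + \frac{1}{231} = \frac{120295561}{231}$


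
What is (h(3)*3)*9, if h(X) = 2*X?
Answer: 162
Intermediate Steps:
(h(3)*3)*9 = ((2*3)*3)*9 = (6*3)*9 = 18*9 = 162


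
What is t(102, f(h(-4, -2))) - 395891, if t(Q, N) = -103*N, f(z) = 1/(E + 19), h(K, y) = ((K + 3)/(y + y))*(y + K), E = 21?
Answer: -15835743/40 ≈ -3.9589e+5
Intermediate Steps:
h(K, y) = (3 + K)*(K + y)/(2*y) (h(K, y) = ((3 + K)/((2*y)))*(K + y) = ((3 + K)*(1/(2*y)))*(K + y) = ((3 + K)/(2*y))*(K + y) = (3 + K)*(K + y)/(2*y))
f(z) = 1/40 (f(z) = 1/(21 + 19) = 1/40)
t(102, f(h(-4, -2))) - 395891 = -103*1/40 - 395891 = -103/40 - 395891 = -15835743/40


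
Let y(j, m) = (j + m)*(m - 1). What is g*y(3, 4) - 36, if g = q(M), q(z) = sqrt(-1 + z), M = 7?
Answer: -36 + 21*sqrt(6) ≈ 15.439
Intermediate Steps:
g = sqrt(6) (g = sqrt(-1 + 7) = sqrt(6) ≈ 2.4495)
y(j, m) = (-1 + m)*(j + m) (y(j, m) = (j + m)*(-1 + m) = (-1 + m)*(j + m))
g*y(3, 4) - 36 = sqrt(6)*(4**2 - 1*3 - 1*4 + 3*4) - 36 = sqrt(6)*(16 - 3 - 4 + 12) - 36 = sqrt(6)*21 - 36 = 21*sqrt(6) - 36 = -36 + 21*sqrt(6)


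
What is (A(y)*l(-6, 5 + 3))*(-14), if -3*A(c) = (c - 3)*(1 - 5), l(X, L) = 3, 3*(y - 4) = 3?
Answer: -112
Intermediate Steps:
y = 5 (y = 4 + (1/3)*3 = 4 + 1 = 5)
A(c) = -4 + 4*c/3 (A(c) = -(c - 3)*(1 - 5)/3 = -(-3 + c)*(-4)/3 = -(12 - 4*c)/3 = -4 + 4*c/3)
(A(y)*l(-6, 5 + 3))*(-14) = ((-4 + (4/3)*5)*3)*(-14) = ((-4 + 20/3)*3)*(-14) = ((8/3)*3)*(-14) = 8*(-14) = -112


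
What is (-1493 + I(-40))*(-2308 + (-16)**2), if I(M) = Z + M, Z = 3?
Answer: 3139560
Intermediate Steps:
I(M) = 3 + M
(-1493 + I(-40))*(-2308 + (-16)**2) = (-1493 + (3 - 40))*(-2308 + (-16)**2) = (-1493 - 37)*(-2308 + 256) = -1530*(-2052) = 3139560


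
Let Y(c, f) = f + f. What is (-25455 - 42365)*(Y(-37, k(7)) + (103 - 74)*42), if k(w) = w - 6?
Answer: -82740400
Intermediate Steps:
k(w) = -6 + w
Y(c, f) = 2*f
(-25455 - 42365)*(Y(-37, k(7)) + (103 - 74)*42) = (-25455 - 42365)*(2*(-6 + 7) + (103 - 74)*42) = -67820*(2*1 + 29*42) = -67820*(2 + 1218) = -67820*1220 = -82740400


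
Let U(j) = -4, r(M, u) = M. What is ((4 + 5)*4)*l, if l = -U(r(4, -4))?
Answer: 144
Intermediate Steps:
l = 4 (l = -1*(-4) = 4)
((4 + 5)*4)*l = ((4 + 5)*4)*4 = (9*4)*4 = 36*4 = 144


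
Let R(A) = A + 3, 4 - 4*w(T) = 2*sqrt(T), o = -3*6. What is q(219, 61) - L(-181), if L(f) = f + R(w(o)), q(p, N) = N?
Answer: 238 + 3*I*sqrt(2)/2 ≈ 238.0 + 2.1213*I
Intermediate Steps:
o = -18
w(T) = 1 - sqrt(T)/2
R(A) = 3 + A
L(f) = 4 + f - 3*I*sqrt(2)/2 (L(f) = f + (3 + (1 - 3*I*sqrt(2)/2)) = f + (4 - 3*I*sqrt(2)/2) = 4 + f - 3*I*sqrt(2)/2)
q(219, 61) - L(-181) = 61 - (4 - 181 - 3*I*sqrt(2)/2) = 61 - (-177 - 3*I*sqrt(2)/2) = 61 + (177 + 3*I*sqrt(2)/2) = 238 + 3*I*sqrt(2)/2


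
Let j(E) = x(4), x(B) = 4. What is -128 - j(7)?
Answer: -132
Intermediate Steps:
j(E) = 4
-128 - j(7) = -128 - 1*4 = -128 - 4 = -132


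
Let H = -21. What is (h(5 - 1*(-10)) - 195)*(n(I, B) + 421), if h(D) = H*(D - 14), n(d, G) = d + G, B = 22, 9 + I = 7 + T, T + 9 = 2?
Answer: -93744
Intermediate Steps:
T = -7 (T = -9 + 2 = -7)
I = -9 (I = -9 + (7 - 7) = -9 + 0 = -9)
n(d, G) = G + d
h(D) = 294 - 21*D (h(D) = -21*(D - 14) = -21*(-14 + D) = 294 - 21*D)
(h(5 - 1*(-10)) - 195)*(n(I, B) + 421) = ((294 - 21*(5 - 1*(-10))) - 195)*((22 - 9) + 421) = ((294 - 21*(5 + 10)) - 195)*(13 + 421) = ((294 - 21*15) - 195)*434 = ((294 - 315) - 195)*434 = (-21 - 195)*434 = -216*434 = -93744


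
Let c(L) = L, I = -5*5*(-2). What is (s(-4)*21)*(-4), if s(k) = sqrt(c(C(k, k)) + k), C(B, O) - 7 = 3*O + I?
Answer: -84*sqrt(41) ≈ -537.86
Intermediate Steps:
I = 50 (I = -25*(-2) = 50)
C(B, O) = 57 + 3*O (C(B, O) = 7 + (3*O + 50) = 7 + (50 + 3*O) = 57 + 3*O)
s(k) = sqrt(57 + 4*k) (s(k) = sqrt((57 + 3*k) + k) = sqrt(57 + 4*k))
(s(-4)*21)*(-4) = (sqrt(57 + 4*(-4))*21)*(-4) = (sqrt(57 - 16)*21)*(-4) = (sqrt(41)*21)*(-4) = (21*sqrt(41))*(-4) = -84*sqrt(41)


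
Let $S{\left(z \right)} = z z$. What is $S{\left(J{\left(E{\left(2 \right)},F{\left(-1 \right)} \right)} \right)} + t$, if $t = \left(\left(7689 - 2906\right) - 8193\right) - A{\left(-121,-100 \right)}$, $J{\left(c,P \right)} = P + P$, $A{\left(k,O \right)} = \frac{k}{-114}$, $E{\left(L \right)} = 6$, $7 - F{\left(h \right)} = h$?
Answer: $- \frac{359677}{114} \approx -3155.1$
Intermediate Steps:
$F{\left(h \right)} = 7 - h$
$A{\left(k,O \right)} = - \frac{k}{114}$ ($A{\left(k,O \right)} = k \left(- \frac{1}{114}\right) = - \frac{k}{114}$)
$J{\left(c,P \right)} = 2 P$
$S{\left(z \right)} = z^{2}$
$t = - \frac{388861}{114}$ ($t = \left(\left(7689 - 2906\right) - 8193\right) - \left(- \frac{1}{114}\right) \left(-121\right) = \left(4783 - 8193\right) - \frac{121}{114} = -3410 - \frac{121}{114} = - \frac{388861}{114} \approx -3411.1$)
$S{\left(J{\left(E{\left(2 \right)},F{\left(-1 \right)} \right)} \right)} + t = \left(2 \left(7 - -1\right)\right)^{2} - \frac{388861}{114} = \left(2 \left(7 + 1\right)\right)^{2} - \frac{388861}{114} = \left(2 \cdot 8\right)^{2} - \frac{388861}{114} = 16^{2} - \frac{388861}{114} = 256 - \frac{388861}{114} = - \frac{359677}{114}$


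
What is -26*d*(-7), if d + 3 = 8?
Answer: 910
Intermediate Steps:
d = 5 (d = -3 + 8 = 5)
-26*d*(-7) = -26*5*(-7) = -130*(-7) = 910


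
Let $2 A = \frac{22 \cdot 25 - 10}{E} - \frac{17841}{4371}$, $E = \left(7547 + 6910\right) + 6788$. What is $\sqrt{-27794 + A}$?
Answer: $\frac{i \sqrt{4261233175645371366}}{12381586} \approx 166.72 i$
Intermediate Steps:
$E = 21245$ ($E = 14457 + 6788 = 21245$)
$A = - \frac{25111447}{12381586}$ ($A = \frac{\frac{22 \cdot 25 - 10}{21245} - \frac{17841}{4371}}{2} = \frac{\left(550 - 10\right) \frac{1}{21245} - \frac{5947}{1457}}{2} = \frac{540 \cdot \frac{1}{21245} - \frac{5947}{1457}}{2} = \frac{\frac{108}{4249} - \frac{5947}{1457}}{2} = \frac{1}{2} \left(- \frac{25111447}{6190793}\right) = - \frac{25111447}{12381586} \approx -2.0281$)
$\sqrt{-27794 + A} = \sqrt{-27794 - \frac{25111447}{12381586}} = \sqrt{- \frac{344158912731}{12381586}} = \frac{i \sqrt{4261233175645371366}}{12381586}$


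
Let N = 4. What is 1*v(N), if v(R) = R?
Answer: 4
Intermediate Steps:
1*v(N) = 1*4 = 4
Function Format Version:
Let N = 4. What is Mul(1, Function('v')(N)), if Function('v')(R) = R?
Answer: 4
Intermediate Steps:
Mul(1, Function('v')(N)) = Mul(1, 4) = 4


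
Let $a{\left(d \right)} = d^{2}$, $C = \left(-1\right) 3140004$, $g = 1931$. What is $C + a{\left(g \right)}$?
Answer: $588757$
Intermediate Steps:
$C = -3140004$
$C + a{\left(g \right)} = -3140004 + 1931^{2} = -3140004 + 3728761 = 588757$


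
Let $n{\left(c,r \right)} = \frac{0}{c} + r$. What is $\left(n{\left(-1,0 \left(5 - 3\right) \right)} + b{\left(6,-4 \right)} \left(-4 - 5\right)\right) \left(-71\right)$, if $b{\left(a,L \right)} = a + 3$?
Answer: $5751$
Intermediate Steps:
$b{\left(a,L \right)} = 3 + a$
$n{\left(c,r \right)} = r$ ($n{\left(c,r \right)} = 0 + r = r$)
$\left(n{\left(-1,0 \left(5 - 3\right) \right)} + b{\left(6,-4 \right)} \left(-4 - 5\right)\right) \left(-71\right) = \left(0 \left(5 - 3\right) + \left(3 + 6\right) \left(-4 - 5\right)\right) \left(-71\right) = \left(0 \cdot 2 + 9 \left(-9\right)\right) \left(-71\right) = \left(0 - 81\right) \left(-71\right) = \left(-81\right) \left(-71\right) = 5751$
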